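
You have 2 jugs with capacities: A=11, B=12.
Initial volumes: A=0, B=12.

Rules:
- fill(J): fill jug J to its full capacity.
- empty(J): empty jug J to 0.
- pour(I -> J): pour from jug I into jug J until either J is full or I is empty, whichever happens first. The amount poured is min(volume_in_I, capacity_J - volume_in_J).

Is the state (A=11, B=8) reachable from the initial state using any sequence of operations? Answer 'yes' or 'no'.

BFS from (A=0, B=12):
  1. fill(A) -> (A=11 B=12)
  2. empty(B) -> (A=11 B=0)
  3. pour(A -> B) -> (A=0 B=11)
  4. fill(A) -> (A=11 B=11)
  5. pour(A -> B) -> (A=10 B=12)
  6. empty(B) -> (A=10 B=0)
  7. pour(A -> B) -> (A=0 B=10)
  8. fill(A) -> (A=11 B=10)
  9. pour(A -> B) -> (A=9 B=12)
  10. empty(B) -> (A=9 B=0)
  11. pour(A -> B) -> (A=0 B=9)
  12. fill(A) -> (A=11 B=9)
  13. pour(A -> B) -> (A=8 B=12)
  14. empty(B) -> (A=8 B=0)
  15. pour(A -> B) -> (A=0 B=8)
  16. fill(A) -> (A=11 B=8)
Target reached → yes.

Answer: yes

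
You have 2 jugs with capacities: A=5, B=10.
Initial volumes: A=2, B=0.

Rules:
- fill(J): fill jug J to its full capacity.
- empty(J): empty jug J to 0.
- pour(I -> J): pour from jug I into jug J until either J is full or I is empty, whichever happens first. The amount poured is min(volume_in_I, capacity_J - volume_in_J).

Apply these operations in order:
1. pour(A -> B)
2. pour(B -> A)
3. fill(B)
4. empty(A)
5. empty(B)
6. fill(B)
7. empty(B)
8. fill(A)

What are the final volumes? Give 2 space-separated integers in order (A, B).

Answer: 5 0

Derivation:
Step 1: pour(A -> B) -> (A=0 B=2)
Step 2: pour(B -> A) -> (A=2 B=0)
Step 3: fill(B) -> (A=2 B=10)
Step 4: empty(A) -> (A=0 B=10)
Step 5: empty(B) -> (A=0 B=0)
Step 6: fill(B) -> (A=0 B=10)
Step 7: empty(B) -> (A=0 B=0)
Step 8: fill(A) -> (A=5 B=0)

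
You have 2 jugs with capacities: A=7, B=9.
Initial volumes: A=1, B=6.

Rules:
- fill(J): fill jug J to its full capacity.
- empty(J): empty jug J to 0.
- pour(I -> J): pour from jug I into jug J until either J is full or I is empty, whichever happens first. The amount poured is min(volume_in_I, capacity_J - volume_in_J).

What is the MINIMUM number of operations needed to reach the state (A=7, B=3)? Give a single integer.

Answer: 2

Derivation:
BFS from (A=1, B=6). One shortest path:
  1. fill(B) -> (A=1 B=9)
  2. pour(B -> A) -> (A=7 B=3)
Reached target in 2 moves.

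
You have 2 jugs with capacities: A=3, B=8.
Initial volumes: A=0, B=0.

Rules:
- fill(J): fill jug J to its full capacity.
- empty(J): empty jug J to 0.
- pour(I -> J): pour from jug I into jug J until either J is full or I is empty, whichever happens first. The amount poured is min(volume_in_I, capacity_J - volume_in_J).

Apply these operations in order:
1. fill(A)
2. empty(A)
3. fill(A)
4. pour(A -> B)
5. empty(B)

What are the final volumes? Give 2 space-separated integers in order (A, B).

Answer: 0 0

Derivation:
Step 1: fill(A) -> (A=3 B=0)
Step 2: empty(A) -> (A=0 B=0)
Step 3: fill(A) -> (A=3 B=0)
Step 4: pour(A -> B) -> (A=0 B=3)
Step 5: empty(B) -> (A=0 B=0)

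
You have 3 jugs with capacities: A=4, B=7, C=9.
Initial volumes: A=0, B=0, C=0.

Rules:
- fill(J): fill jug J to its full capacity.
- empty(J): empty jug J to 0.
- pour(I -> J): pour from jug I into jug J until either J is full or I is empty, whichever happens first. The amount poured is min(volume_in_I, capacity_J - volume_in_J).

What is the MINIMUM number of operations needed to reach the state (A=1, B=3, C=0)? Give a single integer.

Answer: 7

Derivation:
BFS from (A=0, B=0, C=0). One shortest path:
  1. fill(A) -> (A=4 B=0 C=0)
  2. fill(C) -> (A=4 B=0 C=9)
  3. pour(A -> B) -> (A=0 B=4 C=9)
  4. pour(C -> A) -> (A=4 B=4 C=5)
  5. pour(A -> B) -> (A=1 B=7 C=5)
  6. pour(B -> C) -> (A=1 B=3 C=9)
  7. empty(C) -> (A=1 B=3 C=0)
Reached target in 7 moves.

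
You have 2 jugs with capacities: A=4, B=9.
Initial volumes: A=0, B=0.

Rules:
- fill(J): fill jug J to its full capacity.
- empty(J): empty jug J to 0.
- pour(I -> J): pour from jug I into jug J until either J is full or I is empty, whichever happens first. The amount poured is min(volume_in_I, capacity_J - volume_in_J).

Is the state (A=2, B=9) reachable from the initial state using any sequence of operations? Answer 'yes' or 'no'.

BFS from (A=0, B=0):
  1. fill(A) -> (A=4 B=0)
  2. pour(A -> B) -> (A=0 B=4)
  3. fill(A) -> (A=4 B=4)
  4. pour(A -> B) -> (A=0 B=8)
  5. fill(A) -> (A=4 B=8)
  6. pour(A -> B) -> (A=3 B=9)
  7. empty(B) -> (A=3 B=0)
  8. pour(A -> B) -> (A=0 B=3)
  9. fill(A) -> (A=4 B=3)
  10. pour(A -> B) -> (A=0 B=7)
  11. fill(A) -> (A=4 B=7)
  12. pour(A -> B) -> (A=2 B=9)
Target reached → yes.

Answer: yes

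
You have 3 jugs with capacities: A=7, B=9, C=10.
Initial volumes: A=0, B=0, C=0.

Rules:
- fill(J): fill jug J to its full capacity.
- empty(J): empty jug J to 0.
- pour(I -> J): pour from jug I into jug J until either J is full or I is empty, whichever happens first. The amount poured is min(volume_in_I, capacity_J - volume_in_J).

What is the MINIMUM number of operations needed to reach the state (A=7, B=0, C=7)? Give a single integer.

Answer: 3

Derivation:
BFS from (A=0, B=0, C=0). One shortest path:
  1. fill(A) -> (A=7 B=0 C=0)
  2. pour(A -> C) -> (A=0 B=0 C=7)
  3. fill(A) -> (A=7 B=0 C=7)
Reached target in 3 moves.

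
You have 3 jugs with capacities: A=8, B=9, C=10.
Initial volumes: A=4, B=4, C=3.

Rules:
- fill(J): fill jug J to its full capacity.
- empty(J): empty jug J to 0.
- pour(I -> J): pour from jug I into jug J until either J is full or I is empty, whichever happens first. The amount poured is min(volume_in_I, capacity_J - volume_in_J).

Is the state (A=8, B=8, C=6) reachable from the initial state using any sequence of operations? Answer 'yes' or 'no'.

Answer: yes

Derivation:
BFS from (A=4, B=4, C=3):
  1. empty(B) -> (A=4 B=0 C=3)
  2. fill(C) -> (A=4 B=0 C=10)
  3. pour(C -> A) -> (A=8 B=0 C=6)
  4. pour(A -> B) -> (A=0 B=8 C=6)
  5. fill(A) -> (A=8 B=8 C=6)
Target reached → yes.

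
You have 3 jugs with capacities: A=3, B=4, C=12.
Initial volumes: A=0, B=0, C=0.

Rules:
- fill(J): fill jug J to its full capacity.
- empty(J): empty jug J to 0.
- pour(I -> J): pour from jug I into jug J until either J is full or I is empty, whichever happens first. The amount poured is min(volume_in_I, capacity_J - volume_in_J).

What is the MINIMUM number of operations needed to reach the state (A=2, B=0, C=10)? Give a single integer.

BFS from (A=0, B=0, C=0). One shortest path:
  1. fill(C) -> (A=0 B=0 C=12)
  2. pour(C -> A) -> (A=3 B=0 C=9)
  3. pour(A -> B) -> (A=0 B=3 C=9)
  4. pour(C -> A) -> (A=3 B=3 C=6)
  5. pour(A -> B) -> (A=2 B=4 C=6)
  6. pour(B -> C) -> (A=2 B=0 C=10)
Reached target in 6 moves.

Answer: 6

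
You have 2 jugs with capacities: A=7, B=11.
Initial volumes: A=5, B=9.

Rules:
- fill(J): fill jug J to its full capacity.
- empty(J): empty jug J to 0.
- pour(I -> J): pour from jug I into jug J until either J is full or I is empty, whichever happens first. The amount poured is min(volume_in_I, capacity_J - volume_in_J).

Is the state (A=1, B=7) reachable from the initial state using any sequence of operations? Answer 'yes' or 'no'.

BFS explored all 37 reachable states.
Reachable set includes: (0,0), (0,1), (0,2), (0,3), (0,4), (0,5), (0,6), (0,7), (0,8), (0,9), (0,10), (0,11) ...
Target (A=1, B=7) not in reachable set → no.

Answer: no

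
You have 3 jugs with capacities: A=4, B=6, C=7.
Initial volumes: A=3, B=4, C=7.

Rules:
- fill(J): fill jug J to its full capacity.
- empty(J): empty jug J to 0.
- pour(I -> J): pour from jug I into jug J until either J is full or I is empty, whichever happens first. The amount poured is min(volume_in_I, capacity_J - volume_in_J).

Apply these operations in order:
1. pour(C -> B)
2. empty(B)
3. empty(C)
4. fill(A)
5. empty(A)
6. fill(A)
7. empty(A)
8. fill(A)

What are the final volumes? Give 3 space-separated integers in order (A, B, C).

Step 1: pour(C -> B) -> (A=3 B=6 C=5)
Step 2: empty(B) -> (A=3 B=0 C=5)
Step 3: empty(C) -> (A=3 B=0 C=0)
Step 4: fill(A) -> (A=4 B=0 C=0)
Step 5: empty(A) -> (A=0 B=0 C=0)
Step 6: fill(A) -> (A=4 B=0 C=0)
Step 7: empty(A) -> (A=0 B=0 C=0)
Step 8: fill(A) -> (A=4 B=0 C=0)

Answer: 4 0 0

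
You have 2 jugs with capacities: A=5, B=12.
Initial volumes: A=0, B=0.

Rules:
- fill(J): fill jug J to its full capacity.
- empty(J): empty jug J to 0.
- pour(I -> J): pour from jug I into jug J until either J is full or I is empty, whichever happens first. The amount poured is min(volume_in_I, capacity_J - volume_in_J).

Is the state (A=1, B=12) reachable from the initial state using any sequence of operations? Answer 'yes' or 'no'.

BFS from (A=0, B=0):
  1. fill(A) -> (A=5 B=0)
  2. pour(A -> B) -> (A=0 B=5)
  3. fill(A) -> (A=5 B=5)
  4. pour(A -> B) -> (A=0 B=10)
  5. fill(A) -> (A=5 B=10)
  6. pour(A -> B) -> (A=3 B=12)
  7. empty(B) -> (A=3 B=0)
  8. pour(A -> B) -> (A=0 B=3)
  9. fill(A) -> (A=5 B=3)
  10. pour(A -> B) -> (A=0 B=8)
  11. fill(A) -> (A=5 B=8)
  12. pour(A -> B) -> (A=1 B=12)
Target reached → yes.

Answer: yes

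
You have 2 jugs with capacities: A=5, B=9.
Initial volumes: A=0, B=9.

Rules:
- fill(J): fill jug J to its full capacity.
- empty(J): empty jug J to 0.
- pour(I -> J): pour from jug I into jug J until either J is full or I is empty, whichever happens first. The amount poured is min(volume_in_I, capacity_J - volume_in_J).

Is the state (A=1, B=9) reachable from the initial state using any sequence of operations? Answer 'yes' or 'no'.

Answer: yes

Derivation:
BFS from (A=0, B=9):
  1. fill(A) -> (A=5 B=9)
  2. empty(B) -> (A=5 B=0)
  3. pour(A -> B) -> (A=0 B=5)
  4. fill(A) -> (A=5 B=5)
  5. pour(A -> B) -> (A=1 B=9)
Target reached → yes.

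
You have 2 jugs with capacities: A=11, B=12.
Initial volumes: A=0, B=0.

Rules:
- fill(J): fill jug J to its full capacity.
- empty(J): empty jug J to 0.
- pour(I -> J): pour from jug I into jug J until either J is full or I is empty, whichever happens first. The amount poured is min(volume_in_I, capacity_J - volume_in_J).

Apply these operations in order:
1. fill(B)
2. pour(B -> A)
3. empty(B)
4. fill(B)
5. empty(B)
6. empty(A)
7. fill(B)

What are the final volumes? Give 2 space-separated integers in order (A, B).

Step 1: fill(B) -> (A=0 B=12)
Step 2: pour(B -> A) -> (A=11 B=1)
Step 3: empty(B) -> (A=11 B=0)
Step 4: fill(B) -> (A=11 B=12)
Step 5: empty(B) -> (A=11 B=0)
Step 6: empty(A) -> (A=0 B=0)
Step 7: fill(B) -> (A=0 B=12)

Answer: 0 12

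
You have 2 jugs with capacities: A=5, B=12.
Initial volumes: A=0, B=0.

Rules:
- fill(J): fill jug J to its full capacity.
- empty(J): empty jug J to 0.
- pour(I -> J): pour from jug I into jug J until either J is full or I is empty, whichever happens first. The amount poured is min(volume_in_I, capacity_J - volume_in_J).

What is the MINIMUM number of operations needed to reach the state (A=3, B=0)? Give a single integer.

BFS from (A=0, B=0). One shortest path:
  1. fill(A) -> (A=5 B=0)
  2. pour(A -> B) -> (A=0 B=5)
  3. fill(A) -> (A=5 B=5)
  4. pour(A -> B) -> (A=0 B=10)
  5. fill(A) -> (A=5 B=10)
  6. pour(A -> B) -> (A=3 B=12)
  7. empty(B) -> (A=3 B=0)
Reached target in 7 moves.

Answer: 7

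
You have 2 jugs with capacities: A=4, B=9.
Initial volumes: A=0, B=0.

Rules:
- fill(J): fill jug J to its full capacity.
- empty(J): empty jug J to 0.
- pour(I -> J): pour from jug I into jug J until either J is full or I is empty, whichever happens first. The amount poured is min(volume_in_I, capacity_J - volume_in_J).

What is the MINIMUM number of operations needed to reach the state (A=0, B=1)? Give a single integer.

Answer: 5

Derivation:
BFS from (A=0, B=0). One shortest path:
  1. fill(B) -> (A=0 B=9)
  2. pour(B -> A) -> (A=4 B=5)
  3. empty(A) -> (A=0 B=5)
  4. pour(B -> A) -> (A=4 B=1)
  5. empty(A) -> (A=0 B=1)
Reached target in 5 moves.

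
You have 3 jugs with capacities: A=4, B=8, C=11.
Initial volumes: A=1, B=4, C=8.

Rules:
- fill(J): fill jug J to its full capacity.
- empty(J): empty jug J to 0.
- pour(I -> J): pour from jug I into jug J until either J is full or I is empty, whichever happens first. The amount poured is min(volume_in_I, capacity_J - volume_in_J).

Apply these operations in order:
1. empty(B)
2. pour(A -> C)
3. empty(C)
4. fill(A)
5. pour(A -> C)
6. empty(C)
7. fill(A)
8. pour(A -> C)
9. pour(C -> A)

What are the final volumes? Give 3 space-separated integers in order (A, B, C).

Step 1: empty(B) -> (A=1 B=0 C=8)
Step 2: pour(A -> C) -> (A=0 B=0 C=9)
Step 3: empty(C) -> (A=0 B=0 C=0)
Step 4: fill(A) -> (A=4 B=0 C=0)
Step 5: pour(A -> C) -> (A=0 B=0 C=4)
Step 6: empty(C) -> (A=0 B=0 C=0)
Step 7: fill(A) -> (A=4 B=0 C=0)
Step 8: pour(A -> C) -> (A=0 B=0 C=4)
Step 9: pour(C -> A) -> (A=4 B=0 C=0)

Answer: 4 0 0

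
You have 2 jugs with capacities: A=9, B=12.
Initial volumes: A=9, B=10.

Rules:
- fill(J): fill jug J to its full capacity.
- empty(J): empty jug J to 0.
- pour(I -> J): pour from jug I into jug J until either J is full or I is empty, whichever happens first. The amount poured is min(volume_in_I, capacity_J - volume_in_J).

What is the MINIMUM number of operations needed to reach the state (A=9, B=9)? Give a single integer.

BFS from (A=9, B=10). One shortest path:
  1. empty(B) -> (A=9 B=0)
  2. pour(A -> B) -> (A=0 B=9)
  3. fill(A) -> (A=9 B=9)
Reached target in 3 moves.

Answer: 3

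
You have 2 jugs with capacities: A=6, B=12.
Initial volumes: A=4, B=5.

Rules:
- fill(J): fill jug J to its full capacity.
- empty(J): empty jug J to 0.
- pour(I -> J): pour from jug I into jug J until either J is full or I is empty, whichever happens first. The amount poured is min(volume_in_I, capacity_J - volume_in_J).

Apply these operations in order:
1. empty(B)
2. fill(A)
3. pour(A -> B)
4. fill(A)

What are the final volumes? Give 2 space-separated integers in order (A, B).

Answer: 6 6

Derivation:
Step 1: empty(B) -> (A=4 B=0)
Step 2: fill(A) -> (A=6 B=0)
Step 3: pour(A -> B) -> (A=0 B=6)
Step 4: fill(A) -> (A=6 B=6)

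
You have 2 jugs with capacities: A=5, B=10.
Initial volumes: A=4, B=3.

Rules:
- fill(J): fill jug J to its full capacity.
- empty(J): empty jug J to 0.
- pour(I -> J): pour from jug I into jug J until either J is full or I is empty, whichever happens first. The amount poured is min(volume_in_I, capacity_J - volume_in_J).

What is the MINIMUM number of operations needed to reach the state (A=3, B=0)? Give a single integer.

Answer: 2

Derivation:
BFS from (A=4, B=3). One shortest path:
  1. empty(A) -> (A=0 B=3)
  2. pour(B -> A) -> (A=3 B=0)
Reached target in 2 moves.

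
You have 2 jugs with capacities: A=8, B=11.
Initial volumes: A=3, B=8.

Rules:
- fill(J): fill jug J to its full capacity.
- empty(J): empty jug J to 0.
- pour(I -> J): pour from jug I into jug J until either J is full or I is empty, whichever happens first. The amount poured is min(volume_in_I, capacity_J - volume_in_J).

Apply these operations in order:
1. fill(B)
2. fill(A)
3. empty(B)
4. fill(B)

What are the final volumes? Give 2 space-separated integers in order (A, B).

Step 1: fill(B) -> (A=3 B=11)
Step 2: fill(A) -> (A=8 B=11)
Step 3: empty(B) -> (A=8 B=0)
Step 4: fill(B) -> (A=8 B=11)

Answer: 8 11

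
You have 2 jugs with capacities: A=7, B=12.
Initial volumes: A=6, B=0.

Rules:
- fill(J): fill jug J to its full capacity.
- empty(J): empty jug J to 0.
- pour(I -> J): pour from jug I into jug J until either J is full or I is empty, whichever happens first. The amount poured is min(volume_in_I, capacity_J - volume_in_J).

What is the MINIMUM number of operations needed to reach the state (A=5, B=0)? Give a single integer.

BFS from (A=6, B=0). One shortest path:
  1. empty(A) -> (A=0 B=0)
  2. fill(B) -> (A=0 B=12)
  3. pour(B -> A) -> (A=7 B=5)
  4. empty(A) -> (A=0 B=5)
  5. pour(B -> A) -> (A=5 B=0)
Reached target in 5 moves.

Answer: 5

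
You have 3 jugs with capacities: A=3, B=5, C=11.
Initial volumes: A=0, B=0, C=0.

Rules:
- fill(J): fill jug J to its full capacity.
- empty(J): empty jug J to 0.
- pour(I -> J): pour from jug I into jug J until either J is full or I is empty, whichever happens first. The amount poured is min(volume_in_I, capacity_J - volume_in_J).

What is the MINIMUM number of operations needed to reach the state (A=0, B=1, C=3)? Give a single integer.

Answer: 8

Derivation:
BFS from (A=0, B=0, C=0). One shortest path:
  1. fill(A) -> (A=3 B=0 C=0)
  2. fill(C) -> (A=3 B=0 C=11)
  3. pour(C -> B) -> (A=3 B=5 C=6)
  4. empty(B) -> (A=3 B=0 C=6)
  5. pour(C -> B) -> (A=3 B=5 C=1)
  6. empty(B) -> (A=3 B=0 C=1)
  7. pour(C -> B) -> (A=3 B=1 C=0)
  8. pour(A -> C) -> (A=0 B=1 C=3)
Reached target in 8 moves.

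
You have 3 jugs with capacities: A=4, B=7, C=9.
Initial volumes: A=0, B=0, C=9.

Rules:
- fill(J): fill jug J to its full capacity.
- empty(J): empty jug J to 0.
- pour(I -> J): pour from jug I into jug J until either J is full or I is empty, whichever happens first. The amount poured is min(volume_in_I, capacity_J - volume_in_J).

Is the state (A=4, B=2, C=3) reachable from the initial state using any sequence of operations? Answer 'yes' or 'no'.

BFS from (A=0, B=0, C=9):
  1. pour(C -> B) -> (A=0 B=7 C=2)
  2. pour(C -> A) -> (A=2 B=7 C=0)
  3. pour(B -> C) -> (A=2 B=0 C=7)
  4. pour(A -> B) -> (A=0 B=2 C=7)
  5. pour(C -> A) -> (A=4 B=2 C=3)
Target reached → yes.

Answer: yes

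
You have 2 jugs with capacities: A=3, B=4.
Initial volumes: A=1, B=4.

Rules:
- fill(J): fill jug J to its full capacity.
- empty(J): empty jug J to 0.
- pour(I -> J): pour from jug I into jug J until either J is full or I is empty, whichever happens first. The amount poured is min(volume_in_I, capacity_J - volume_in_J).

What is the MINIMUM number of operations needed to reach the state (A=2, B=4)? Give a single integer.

BFS from (A=1, B=4). One shortest path:
  1. pour(B -> A) -> (A=3 B=2)
  2. empty(A) -> (A=0 B=2)
  3. pour(B -> A) -> (A=2 B=0)
  4. fill(B) -> (A=2 B=4)
Reached target in 4 moves.

Answer: 4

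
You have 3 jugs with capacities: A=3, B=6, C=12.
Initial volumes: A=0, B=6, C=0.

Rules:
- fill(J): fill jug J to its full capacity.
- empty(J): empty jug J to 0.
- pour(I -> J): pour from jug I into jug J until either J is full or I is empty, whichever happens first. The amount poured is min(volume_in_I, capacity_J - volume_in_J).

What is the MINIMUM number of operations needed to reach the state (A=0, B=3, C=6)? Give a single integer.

BFS from (A=0, B=6, C=0). One shortest path:
  1. fill(A) -> (A=3 B=6 C=0)
  2. pour(B -> C) -> (A=3 B=0 C=6)
  3. pour(A -> B) -> (A=0 B=3 C=6)
Reached target in 3 moves.

Answer: 3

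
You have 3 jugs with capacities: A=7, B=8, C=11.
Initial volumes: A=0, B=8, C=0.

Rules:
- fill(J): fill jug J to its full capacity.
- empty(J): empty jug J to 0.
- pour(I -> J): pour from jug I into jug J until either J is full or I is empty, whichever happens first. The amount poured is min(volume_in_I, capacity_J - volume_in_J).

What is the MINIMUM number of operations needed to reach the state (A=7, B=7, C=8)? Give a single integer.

Answer: 4

Derivation:
BFS from (A=0, B=8, C=0). One shortest path:
  1. fill(A) -> (A=7 B=8 C=0)
  2. pour(B -> C) -> (A=7 B=0 C=8)
  3. pour(A -> B) -> (A=0 B=7 C=8)
  4. fill(A) -> (A=7 B=7 C=8)
Reached target in 4 moves.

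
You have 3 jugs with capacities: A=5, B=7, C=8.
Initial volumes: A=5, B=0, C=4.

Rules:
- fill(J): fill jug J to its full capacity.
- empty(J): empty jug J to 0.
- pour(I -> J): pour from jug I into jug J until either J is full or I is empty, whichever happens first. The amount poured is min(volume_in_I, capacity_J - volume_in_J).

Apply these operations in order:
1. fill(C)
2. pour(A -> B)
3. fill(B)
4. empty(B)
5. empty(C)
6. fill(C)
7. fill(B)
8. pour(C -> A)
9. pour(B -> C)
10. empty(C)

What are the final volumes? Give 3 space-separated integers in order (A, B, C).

Step 1: fill(C) -> (A=5 B=0 C=8)
Step 2: pour(A -> B) -> (A=0 B=5 C=8)
Step 3: fill(B) -> (A=0 B=7 C=8)
Step 4: empty(B) -> (A=0 B=0 C=8)
Step 5: empty(C) -> (A=0 B=0 C=0)
Step 6: fill(C) -> (A=0 B=0 C=8)
Step 7: fill(B) -> (A=0 B=7 C=8)
Step 8: pour(C -> A) -> (A=5 B=7 C=3)
Step 9: pour(B -> C) -> (A=5 B=2 C=8)
Step 10: empty(C) -> (A=5 B=2 C=0)

Answer: 5 2 0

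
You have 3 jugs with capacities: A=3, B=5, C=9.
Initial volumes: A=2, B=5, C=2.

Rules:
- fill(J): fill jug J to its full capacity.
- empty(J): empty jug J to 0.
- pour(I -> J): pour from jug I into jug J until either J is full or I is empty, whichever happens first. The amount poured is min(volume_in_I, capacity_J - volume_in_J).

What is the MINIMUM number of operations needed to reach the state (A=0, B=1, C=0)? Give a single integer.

BFS from (A=2, B=5, C=2). One shortest path:
  1. fill(A) -> (A=3 B=5 C=2)
  2. pour(A -> C) -> (A=0 B=5 C=5)
  3. pour(B -> C) -> (A=0 B=1 C=9)
  4. empty(C) -> (A=0 B=1 C=0)
Reached target in 4 moves.

Answer: 4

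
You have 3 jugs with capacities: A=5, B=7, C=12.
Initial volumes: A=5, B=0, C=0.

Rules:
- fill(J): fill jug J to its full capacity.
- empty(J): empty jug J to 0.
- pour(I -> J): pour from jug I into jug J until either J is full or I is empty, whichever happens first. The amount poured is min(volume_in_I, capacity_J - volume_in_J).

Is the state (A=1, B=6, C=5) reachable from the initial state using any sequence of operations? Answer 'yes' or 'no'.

BFS explored all 360 reachable states.
Reachable set includes: (0,0,0), (0,0,1), (0,0,2), (0,0,3), (0,0,4), (0,0,5), (0,0,6), (0,0,7), (0,0,8), (0,0,9), (0,0,10), (0,0,11) ...
Target (A=1, B=6, C=5) not in reachable set → no.

Answer: no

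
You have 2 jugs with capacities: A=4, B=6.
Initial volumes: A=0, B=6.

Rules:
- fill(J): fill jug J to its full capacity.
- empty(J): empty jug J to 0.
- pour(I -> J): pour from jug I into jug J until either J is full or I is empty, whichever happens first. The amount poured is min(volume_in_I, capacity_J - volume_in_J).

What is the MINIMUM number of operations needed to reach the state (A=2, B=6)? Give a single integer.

Answer: 4

Derivation:
BFS from (A=0, B=6). One shortest path:
  1. pour(B -> A) -> (A=4 B=2)
  2. empty(A) -> (A=0 B=2)
  3. pour(B -> A) -> (A=2 B=0)
  4. fill(B) -> (A=2 B=6)
Reached target in 4 moves.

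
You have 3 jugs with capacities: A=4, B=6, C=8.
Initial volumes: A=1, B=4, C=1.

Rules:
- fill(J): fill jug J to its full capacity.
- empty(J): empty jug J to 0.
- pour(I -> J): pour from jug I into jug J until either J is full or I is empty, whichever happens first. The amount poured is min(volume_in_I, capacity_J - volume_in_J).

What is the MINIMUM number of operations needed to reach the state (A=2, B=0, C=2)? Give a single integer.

Answer: 4

Derivation:
BFS from (A=1, B=4, C=1). One shortest path:
  1. pour(A -> C) -> (A=0 B=4 C=2)
  2. fill(A) -> (A=4 B=4 C=2)
  3. pour(A -> B) -> (A=2 B=6 C=2)
  4. empty(B) -> (A=2 B=0 C=2)
Reached target in 4 moves.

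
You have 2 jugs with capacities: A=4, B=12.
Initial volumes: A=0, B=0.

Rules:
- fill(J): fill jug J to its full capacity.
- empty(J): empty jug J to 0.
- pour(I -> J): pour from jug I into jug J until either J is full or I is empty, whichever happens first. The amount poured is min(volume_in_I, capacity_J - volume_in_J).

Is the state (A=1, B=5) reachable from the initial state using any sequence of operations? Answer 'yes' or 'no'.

Answer: no

Derivation:
BFS explored all 8 reachable states.
Reachable set includes: (0,0), (0,4), (0,8), (0,12), (4,0), (4,4), (4,8), (4,12)
Target (A=1, B=5) not in reachable set → no.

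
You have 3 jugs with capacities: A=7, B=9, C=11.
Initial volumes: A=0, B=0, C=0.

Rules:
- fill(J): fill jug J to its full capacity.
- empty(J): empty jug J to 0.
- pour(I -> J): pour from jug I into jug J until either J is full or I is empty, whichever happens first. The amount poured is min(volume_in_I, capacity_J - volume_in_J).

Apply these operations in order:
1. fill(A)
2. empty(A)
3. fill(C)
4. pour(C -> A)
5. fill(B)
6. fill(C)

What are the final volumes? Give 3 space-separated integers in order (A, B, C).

Answer: 7 9 11

Derivation:
Step 1: fill(A) -> (A=7 B=0 C=0)
Step 2: empty(A) -> (A=0 B=0 C=0)
Step 3: fill(C) -> (A=0 B=0 C=11)
Step 4: pour(C -> A) -> (A=7 B=0 C=4)
Step 5: fill(B) -> (A=7 B=9 C=4)
Step 6: fill(C) -> (A=7 B=9 C=11)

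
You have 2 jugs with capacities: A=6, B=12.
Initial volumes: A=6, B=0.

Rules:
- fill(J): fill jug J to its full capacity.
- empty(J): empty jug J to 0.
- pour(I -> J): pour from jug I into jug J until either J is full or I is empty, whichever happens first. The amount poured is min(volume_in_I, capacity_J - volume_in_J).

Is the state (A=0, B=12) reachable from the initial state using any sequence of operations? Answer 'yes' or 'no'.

BFS from (A=6, B=0):
  1. empty(A) -> (A=0 B=0)
  2. fill(B) -> (A=0 B=12)
Target reached → yes.

Answer: yes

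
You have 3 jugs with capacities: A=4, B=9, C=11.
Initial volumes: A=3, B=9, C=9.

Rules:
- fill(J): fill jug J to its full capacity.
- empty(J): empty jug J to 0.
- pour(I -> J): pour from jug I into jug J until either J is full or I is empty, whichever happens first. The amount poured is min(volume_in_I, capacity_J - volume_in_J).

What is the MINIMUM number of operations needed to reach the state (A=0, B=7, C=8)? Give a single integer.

Answer: 6

Derivation:
BFS from (A=3, B=9, C=9). One shortest path:
  1. fill(A) -> (A=4 B=9 C=9)
  2. pour(B -> C) -> (A=4 B=7 C=11)
  3. empty(C) -> (A=4 B=7 C=0)
  4. pour(A -> C) -> (A=0 B=7 C=4)
  5. fill(A) -> (A=4 B=7 C=4)
  6. pour(A -> C) -> (A=0 B=7 C=8)
Reached target in 6 moves.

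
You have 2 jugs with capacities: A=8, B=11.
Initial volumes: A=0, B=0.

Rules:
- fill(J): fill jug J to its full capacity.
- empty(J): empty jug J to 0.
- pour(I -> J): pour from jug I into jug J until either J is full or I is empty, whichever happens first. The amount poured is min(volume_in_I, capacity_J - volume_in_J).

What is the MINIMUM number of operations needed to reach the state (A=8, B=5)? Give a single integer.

BFS from (A=0, B=0). One shortest path:
  1. fill(A) -> (A=8 B=0)
  2. pour(A -> B) -> (A=0 B=8)
  3. fill(A) -> (A=8 B=8)
  4. pour(A -> B) -> (A=5 B=11)
  5. empty(B) -> (A=5 B=0)
  6. pour(A -> B) -> (A=0 B=5)
  7. fill(A) -> (A=8 B=5)
Reached target in 7 moves.

Answer: 7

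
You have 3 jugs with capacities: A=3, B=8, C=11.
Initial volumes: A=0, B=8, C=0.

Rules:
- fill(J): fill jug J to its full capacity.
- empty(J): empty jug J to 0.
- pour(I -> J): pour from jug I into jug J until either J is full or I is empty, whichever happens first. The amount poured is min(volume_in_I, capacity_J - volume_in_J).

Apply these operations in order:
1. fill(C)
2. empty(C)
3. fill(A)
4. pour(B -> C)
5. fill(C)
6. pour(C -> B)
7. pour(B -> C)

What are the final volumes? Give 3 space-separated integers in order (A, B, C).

Step 1: fill(C) -> (A=0 B=8 C=11)
Step 2: empty(C) -> (A=0 B=8 C=0)
Step 3: fill(A) -> (A=3 B=8 C=0)
Step 4: pour(B -> C) -> (A=3 B=0 C=8)
Step 5: fill(C) -> (A=3 B=0 C=11)
Step 6: pour(C -> B) -> (A=3 B=8 C=3)
Step 7: pour(B -> C) -> (A=3 B=0 C=11)

Answer: 3 0 11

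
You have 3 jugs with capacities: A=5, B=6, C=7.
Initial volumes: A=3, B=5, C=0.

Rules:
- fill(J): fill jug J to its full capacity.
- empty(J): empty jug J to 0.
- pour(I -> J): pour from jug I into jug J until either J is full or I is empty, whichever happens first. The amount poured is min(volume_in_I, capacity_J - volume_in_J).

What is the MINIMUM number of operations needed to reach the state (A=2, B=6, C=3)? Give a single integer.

BFS from (A=3, B=5, C=0). One shortest path:
  1. fill(A) -> (A=5 B=5 C=0)
  2. pour(A -> C) -> (A=0 B=5 C=5)
  3. pour(B -> C) -> (A=0 B=3 C=7)
  4. pour(C -> A) -> (A=5 B=3 C=2)
  5. empty(A) -> (A=0 B=3 C=2)
  6. pour(C -> A) -> (A=2 B=3 C=0)
  7. pour(B -> C) -> (A=2 B=0 C=3)
  8. fill(B) -> (A=2 B=6 C=3)
Reached target in 8 moves.

Answer: 8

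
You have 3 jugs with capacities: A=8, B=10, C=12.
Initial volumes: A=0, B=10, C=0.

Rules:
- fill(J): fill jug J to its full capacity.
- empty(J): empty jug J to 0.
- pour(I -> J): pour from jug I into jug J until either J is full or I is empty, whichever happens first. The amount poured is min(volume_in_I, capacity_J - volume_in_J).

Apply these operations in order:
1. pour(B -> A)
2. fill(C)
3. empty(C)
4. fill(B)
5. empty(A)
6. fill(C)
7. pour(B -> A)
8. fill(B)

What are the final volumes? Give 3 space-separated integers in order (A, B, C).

Step 1: pour(B -> A) -> (A=8 B=2 C=0)
Step 2: fill(C) -> (A=8 B=2 C=12)
Step 3: empty(C) -> (A=8 B=2 C=0)
Step 4: fill(B) -> (A=8 B=10 C=0)
Step 5: empty(A) -> (A=0 B=10 C=0)
Step 6: fill(C) -> (A=0 B=10 C=12)
Step 7: pour(B -> A) -> (A=8 B=2 C=12)
Step 8: fill(B) -> (A=8 B=10 C=12)

Answer: 8 10 12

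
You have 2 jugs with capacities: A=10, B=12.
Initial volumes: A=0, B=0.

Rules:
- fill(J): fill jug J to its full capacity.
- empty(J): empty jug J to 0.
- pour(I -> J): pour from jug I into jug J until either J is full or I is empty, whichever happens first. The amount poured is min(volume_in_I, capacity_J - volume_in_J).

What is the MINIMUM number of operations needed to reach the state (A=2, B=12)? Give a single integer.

Answer: 5

Derivation:
BFS from (A=0, B=0). One shortest path:
  1. fill(B) -> (A=0 B=12)
  2. pour(B -> A) -> (A=10 B=2)
  3. empty(A) -> (A=0 B=2)
  4. pour(B -> A) -> (A=2 B=0)
  5. fill(B) -> (A=2 B=12)
Reached target in 5 moves.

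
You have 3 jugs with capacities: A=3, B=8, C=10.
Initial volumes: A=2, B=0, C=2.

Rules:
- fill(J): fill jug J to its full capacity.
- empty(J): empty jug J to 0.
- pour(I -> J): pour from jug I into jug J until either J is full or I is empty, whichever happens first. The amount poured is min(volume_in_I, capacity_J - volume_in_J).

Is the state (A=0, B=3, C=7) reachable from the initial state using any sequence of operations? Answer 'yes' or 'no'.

BFS from (A=2, B=0, C=2):
  1. empty(A) -> (A=0 B=0 C=2)
  2. fill(C) -> (A=0 B=0 C=10)
  3. pour(C -> A) -> (A=3 B=0 C=7)
  4. pour(A -> B) -> (A=0 B=3 C=7)
Target reached → yes.

Answer: yes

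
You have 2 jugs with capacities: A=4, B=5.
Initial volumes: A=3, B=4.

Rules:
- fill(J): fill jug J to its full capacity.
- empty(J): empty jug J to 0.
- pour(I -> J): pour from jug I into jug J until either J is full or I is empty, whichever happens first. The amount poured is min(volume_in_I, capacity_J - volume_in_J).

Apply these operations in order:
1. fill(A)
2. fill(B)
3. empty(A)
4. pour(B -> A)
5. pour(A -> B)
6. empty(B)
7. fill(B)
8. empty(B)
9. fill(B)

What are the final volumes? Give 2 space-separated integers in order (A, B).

Step 1: fill(A) -> (A=4 B=4)
Step 2: fill(B) -> (A=4 B=5)
Step 3: empty(A) -> (A=0 B=5)
Step 4: pour(B -> A) -> (A=4 B=1)
Step 5: pour(A -> B) -> (A=0 B=5)
Step 6: empty(B) -> (A=0 B=0)
Step 7: fill(B) -> (A=0 B=5)
Step 8: empty(B) -> (A=0 B=0)
Step 9: fill(B) -> (A=0 B=5)

Answer: 0 5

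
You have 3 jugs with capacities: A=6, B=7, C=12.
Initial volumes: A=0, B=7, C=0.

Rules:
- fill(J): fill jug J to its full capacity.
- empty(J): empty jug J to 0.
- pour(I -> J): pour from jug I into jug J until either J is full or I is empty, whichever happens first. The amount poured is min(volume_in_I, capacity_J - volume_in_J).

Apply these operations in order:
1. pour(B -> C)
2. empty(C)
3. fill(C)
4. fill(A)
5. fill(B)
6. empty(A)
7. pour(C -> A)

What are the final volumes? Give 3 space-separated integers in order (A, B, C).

Step 1: pour(B -> C) -> (A=0 B=0 C=7)
Step 2: empty(C) -> (A=0 B=0 C=0)
Step 3: fill(C) -> (A=0 B=0 C=12)
Step 4: fill(A) -> (A=6 B=0 C=12)
Step 5: fill(B) -> (A=6 B=7 C=12)
Step 6: empty(A) -> (A=0 B=7 C=12)
Step 7: pour(C -> A) -> (A=6 B=7 C=6)

Answer: 6 7 6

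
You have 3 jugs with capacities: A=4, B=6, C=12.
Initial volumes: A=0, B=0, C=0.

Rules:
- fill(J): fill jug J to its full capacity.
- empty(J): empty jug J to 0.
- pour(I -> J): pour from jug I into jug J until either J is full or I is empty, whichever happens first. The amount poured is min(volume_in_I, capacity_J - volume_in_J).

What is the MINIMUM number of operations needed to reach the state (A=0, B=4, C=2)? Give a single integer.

BFS from (A=0, B=0, C=0). One shortest path:
  1. fill(B) -> (A=0 B=6 C=0)
  2. pour(B -> A) -> (A=4 B=2 C=0)
  3. pour(B -> C) -> (A=4 B=0 C=2)
  4. pour(A -> B) -> (A=0 B=4 C=2)
Reached target in 4 moves.

Answer: 4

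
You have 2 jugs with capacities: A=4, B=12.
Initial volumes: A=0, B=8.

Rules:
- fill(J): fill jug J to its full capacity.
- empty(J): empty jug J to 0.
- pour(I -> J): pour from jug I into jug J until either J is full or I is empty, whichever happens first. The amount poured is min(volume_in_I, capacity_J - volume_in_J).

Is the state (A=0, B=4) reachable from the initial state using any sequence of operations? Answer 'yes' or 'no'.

BFS from (A=0, B=8):
  1. pour(B -> A) -> (A=4 B=4)
  2. empty(A) -> (A=0 B=4)
Target reached → yes.

Answer: yes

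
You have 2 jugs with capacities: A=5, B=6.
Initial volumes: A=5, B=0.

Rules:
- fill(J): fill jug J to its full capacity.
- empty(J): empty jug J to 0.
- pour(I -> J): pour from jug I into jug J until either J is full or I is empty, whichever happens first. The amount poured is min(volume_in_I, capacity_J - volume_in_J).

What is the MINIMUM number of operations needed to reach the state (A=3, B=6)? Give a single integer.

Answer: 7

Derivation:
BFS from (A=5, B=0). One shortest path:
  1. pour(A -> B) -> (A=0 B=5)
  2. fill(A) -> (A=5 B=5)
  3. pour(A -> B) -> (A=4 B=6)
  4. empty(B) -> (A=4 B=0)
  5. pour(A -> B) -> (A=0 B=4)
  6. fill(A) -> (A=5 B=4)
  7. pour(A -> B) -> (A=3 B=6)
Reached target in 7 moves.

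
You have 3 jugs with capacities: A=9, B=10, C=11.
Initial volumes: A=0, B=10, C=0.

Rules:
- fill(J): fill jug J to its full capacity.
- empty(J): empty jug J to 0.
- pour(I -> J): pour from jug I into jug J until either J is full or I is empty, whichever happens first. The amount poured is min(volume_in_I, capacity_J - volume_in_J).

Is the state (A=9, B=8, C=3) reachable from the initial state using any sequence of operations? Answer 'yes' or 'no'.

Answer: yes

Derivation:
BFS from (A=0, B=10, C=0):
  1. pour(B -> A) -> (A=9 B=1 C=0)
  2. pour(A -> C) -> (A=0 B=1 C=9)
  3. pour(B -> A) -> (A=1 B=0 C=9)
  4. fill(B) -> (A=1 B=10 C=9)
  5. pour(B -> C) -> (A=1 B=8 C=11)
  6. pour(C -> A) -> (A=9 B=8 C=3)
Target reached → yes.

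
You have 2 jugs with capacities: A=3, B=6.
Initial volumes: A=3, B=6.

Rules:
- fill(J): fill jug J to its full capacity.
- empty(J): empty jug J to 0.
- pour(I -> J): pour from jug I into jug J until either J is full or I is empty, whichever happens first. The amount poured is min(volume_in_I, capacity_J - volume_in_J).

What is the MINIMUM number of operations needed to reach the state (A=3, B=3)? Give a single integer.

Answer: 2

Derivation:
BFS from (A=3, B=6). One shortest path:
  1. empty(A) -> (A=0 B=6)
  2. pour(B -> A) -> (A=3 B=3)
Reached target in 2 moves.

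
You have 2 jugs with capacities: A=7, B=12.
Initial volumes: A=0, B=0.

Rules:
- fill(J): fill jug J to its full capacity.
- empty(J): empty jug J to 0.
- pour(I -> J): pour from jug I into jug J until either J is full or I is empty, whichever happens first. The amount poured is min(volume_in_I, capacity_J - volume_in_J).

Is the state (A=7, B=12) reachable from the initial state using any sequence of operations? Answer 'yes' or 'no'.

Answer: yes

Derivation:
BFS from (A=0, B=0):
  1. fill(A) -> (A=7 B=0)
  2. fill(B) -> (A=7 B=12)
Target reached → yes.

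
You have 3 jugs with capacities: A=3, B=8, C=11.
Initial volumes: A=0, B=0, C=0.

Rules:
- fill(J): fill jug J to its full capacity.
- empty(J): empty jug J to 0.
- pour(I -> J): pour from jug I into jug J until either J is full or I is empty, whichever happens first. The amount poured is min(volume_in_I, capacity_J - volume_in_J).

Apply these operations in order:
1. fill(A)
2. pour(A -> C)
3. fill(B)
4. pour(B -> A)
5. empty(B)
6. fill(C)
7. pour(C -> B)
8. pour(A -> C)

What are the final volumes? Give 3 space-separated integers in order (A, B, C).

Step 1: fill(A) -> (A=3 B=0 C=0)
Step 2: pour(A -> C) -> (A=0 B=0 C=3)
Step 3: fill(B) -> (A=0 B=8 C=3)
Step 4: pour(B -> A) -> (A=3 B=5 C=3)
Step 5: empty(B) -> (A=3 B=0 C=3)
Step 6: fill(C) -> (A=3 B=0 C=11)
Step 7: pour(C -> B) -> (A=3 B=8 C=3)
Step 8: pour(A -> C) -> (A=0 B=8 C=6)

Answer: 0 8 6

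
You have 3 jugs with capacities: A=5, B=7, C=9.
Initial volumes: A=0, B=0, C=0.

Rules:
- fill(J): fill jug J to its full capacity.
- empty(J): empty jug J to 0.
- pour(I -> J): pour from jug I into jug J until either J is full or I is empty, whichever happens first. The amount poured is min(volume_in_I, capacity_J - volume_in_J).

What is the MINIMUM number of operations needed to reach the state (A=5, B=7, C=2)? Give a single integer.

Answer: 3

Derivation:
BFS from (A=0, B=0, C=0). One shortest path:
  1. fill(A) -> (A=5 B=0 C=0)
  2. fill(C) -> (A=5 B=0 C=9)
  3. pour(C -> B) -> (A=5 B=7 C=2)
Reached target in 3 moves.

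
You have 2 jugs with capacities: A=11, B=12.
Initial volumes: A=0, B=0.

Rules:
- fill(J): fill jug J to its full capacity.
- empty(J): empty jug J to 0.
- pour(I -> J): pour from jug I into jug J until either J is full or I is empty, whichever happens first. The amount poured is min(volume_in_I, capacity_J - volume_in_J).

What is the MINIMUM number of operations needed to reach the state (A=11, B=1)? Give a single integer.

BFS from (A=0, B=0). One shortest path:
  1. fill(B) -> (A=0 B=12)
  2. pour(B -> A) -> (A=11 B=1)
Reached target in 2 moves.

Answer: 2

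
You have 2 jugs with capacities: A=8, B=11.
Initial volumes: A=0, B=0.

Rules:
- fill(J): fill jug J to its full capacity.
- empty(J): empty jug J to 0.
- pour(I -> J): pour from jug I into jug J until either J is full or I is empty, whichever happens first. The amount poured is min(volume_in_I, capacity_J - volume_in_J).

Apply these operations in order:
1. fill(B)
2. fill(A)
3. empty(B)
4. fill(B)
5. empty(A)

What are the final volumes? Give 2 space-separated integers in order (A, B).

Step 1: fill(B) -> (A=0 B=11)
Step 2: fill(A) -> (A=8 B=11)
Step 3: empty(B) -> (A=8 B=0)
Step 4: fill(B) -> (A=8 B=11)
Step 5: empty(A) -> (A=0 B=11)

Answer: 0 11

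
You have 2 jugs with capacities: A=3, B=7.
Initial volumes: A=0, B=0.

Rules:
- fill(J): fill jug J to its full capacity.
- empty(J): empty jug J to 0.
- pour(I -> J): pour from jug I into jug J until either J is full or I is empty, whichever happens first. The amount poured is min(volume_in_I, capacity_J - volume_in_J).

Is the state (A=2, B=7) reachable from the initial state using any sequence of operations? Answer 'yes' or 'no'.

BFS from (A=0, B=0):
  1. fill(A) -> (A=3 B=0)
  2. pour(A -> B) -> (A=0 B=3)
  3. fill(A) -> (A=3 B=3)
  4. pour(A -> B) -> (A=0 B=6)
  5. fill(A) -> (A=3 B=6)
  6. pour(A -> B) -> (A=2 B=7)
Target reached → yes.

Answer: yes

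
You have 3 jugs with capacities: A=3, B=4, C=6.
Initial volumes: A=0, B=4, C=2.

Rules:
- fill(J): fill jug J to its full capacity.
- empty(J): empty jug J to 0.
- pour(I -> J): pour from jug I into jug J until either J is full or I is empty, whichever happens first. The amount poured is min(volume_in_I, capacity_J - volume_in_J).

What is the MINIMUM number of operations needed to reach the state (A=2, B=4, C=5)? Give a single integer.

Answer: 6

Derivation:
BFS from (A=0, B=4, C=2). One shortest path:
  1. fill(A) -> (A=3 B=4 C=2)
  2. empty(B) -> (A=3 B=0 C=2)
  3. pour(A -> B) -> (A=0 B=3 C=2)
  4. pour(C -> A) -> (A=2 B=3 C=0)
  5. fill(C) -> (A=2 B=3 C=6)
  6. pour(C -> B) -> (A=2 B=4 C=5)
Reached target in 6 moves.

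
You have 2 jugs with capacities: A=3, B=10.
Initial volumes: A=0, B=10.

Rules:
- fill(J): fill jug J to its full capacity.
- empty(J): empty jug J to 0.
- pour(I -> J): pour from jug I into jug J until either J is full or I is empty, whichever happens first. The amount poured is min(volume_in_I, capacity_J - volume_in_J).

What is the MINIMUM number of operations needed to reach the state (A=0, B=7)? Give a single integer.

BFS from (A=0, B=10). One shortest path:
  1. pour(B -> A) -> (A=3 B=7)
  2. empty(A) -> (A=0 B=7)
Reached target in 2 moves.

Answer: 2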